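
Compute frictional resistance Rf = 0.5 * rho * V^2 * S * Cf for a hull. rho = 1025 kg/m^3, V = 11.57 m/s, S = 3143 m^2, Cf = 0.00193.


Formula: Rf = 0.5 * rho * V^2 * S * Cf
Step 1 — V^2 = 11.57^2 = 133.8649
Step 2 — 0.5 * rho * V^2 = 0.5 * 1025 * 133.8649 = 68605.76125
Step 3 — Rf = 68605.76125 * 3143 * 0.00193 ≈ 416160 N (5 s.f.)

416160 N


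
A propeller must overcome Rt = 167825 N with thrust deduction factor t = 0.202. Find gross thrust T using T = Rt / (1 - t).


Formula: T = Rt / (1 - t)
Step 1 — (1 - t) = 1 - 0.202 = 0.798
Step 2 — T = 167825 / 0.798 ≈ 210310 N (5 s.f.)

210310 N


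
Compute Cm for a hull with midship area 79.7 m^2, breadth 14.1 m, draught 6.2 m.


Formula: Cm = Am / (B * T)
Step 1 — B * T = 14.1 * 6.2 = 87.42 m^2
Step 2 — Cm = 79.7 / 87.42 ≈ 0.91169 (5 s.f.)

0.91169


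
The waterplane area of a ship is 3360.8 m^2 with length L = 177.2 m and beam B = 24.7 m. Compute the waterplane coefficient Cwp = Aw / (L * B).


Formula: Cwp = Aw / (L * B)
Step 1 — L * B = 177.2 * 24.7 = 4376.84 m^2
Step 2 — Cwp = 3360.8 / 4376.84 ≈ 0.76786 (5 s.f.)

0.76786


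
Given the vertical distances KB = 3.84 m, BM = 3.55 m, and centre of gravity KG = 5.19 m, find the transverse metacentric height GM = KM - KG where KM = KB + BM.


Formula: GM = KB + BM - KG
Step 1 — KM = KB + BM = 3.84 + 3.55 = 7.39 m
Step 2 — GM = KM - KG = 7.39 - 5.19 = 2.2 m

2.2 m


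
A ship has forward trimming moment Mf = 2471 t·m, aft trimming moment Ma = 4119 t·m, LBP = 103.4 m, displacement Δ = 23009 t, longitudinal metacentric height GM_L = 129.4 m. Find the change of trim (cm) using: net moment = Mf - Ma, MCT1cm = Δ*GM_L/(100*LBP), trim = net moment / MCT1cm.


Formula: net trimming moment = Mf - Ma; MCT1cm = Δ*GM_L/(100*LBP); trim = net moment / MCT1cm
Step 1 — net trimming moment = 2471 - 4119 = -1648 t·m
Step 2 — MCT1cm = 23009 * 129.4 / (100 * 103.4) = 287.9463 t·m/cm
Step 3 — trim = -1648 / 287.9463 ≈ -5.7233 cm (5 s.f.)

-5.7233 cm


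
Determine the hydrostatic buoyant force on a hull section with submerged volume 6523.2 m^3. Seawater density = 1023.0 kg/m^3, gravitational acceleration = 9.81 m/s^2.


Formula: Fb = rho * g * V
Substituting: Fb = 1023.0 * 9.81 * 6523.2
Intermediate: 1023.0 * 9.81 = 10035.63
Result: Fb = 10035.63 * 6523.2 ≈ 65464000 N (5 s.f.)

65464000 N


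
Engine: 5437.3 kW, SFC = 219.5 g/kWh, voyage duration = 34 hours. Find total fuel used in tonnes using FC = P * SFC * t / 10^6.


Formula: FC (tonnes) = P * SFC * t / 1,000,000
Step 1 — P * SFC * t = 5437.3 * 219.5 * 34 = 40578569.9 g
Step 2 — FC (tonnes) = 40578569.9 / 1,000,000 ≈ 40.579 tonnes (5 s.f.)

40.579 tonnes


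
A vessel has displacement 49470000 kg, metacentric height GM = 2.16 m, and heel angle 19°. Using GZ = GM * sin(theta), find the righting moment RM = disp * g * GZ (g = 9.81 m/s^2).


Formula: GZ = GM * sin(theta); RM = disp * g * GZ
Step 1 — GZ = 2.16 * sin(19°) = 2.16 * 0.325568 = 0.703227 m
Step 2 — RM = 49470000 * 9.81 * 0.703227 ≈ 341280000 N·m (5 s.f.)

341280000 N·m


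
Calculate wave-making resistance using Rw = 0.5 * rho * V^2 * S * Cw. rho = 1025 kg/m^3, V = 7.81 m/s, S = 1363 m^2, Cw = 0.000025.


Formula: Rw = 0.5 * rho * V^2 * S * Cw
Step 1 — V^2 = 7.81^2 = 60.9961
Step 2 — 0.5 * rho * V^2 = 0.5 * 1025 * 60.9961 = 31260.50125
Step 3 — Rw = 31260.50125 * 1363 * 0.000025 ≈ 1065.2 N (5 s.f.)

1065.2 N


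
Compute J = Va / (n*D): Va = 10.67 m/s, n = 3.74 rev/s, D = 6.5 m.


Formula: J = Va / (n * D)
Step 1 — n * D = 3.74 * 6.5 = 24.31
Step 2 — J = 10.67 / 24.31 ≈ 0.43891 (5 s.f.)

0.43891


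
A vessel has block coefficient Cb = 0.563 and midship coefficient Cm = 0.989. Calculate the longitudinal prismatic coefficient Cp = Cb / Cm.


Formula: Cp = Cb / Cm
Substituting: Cp = 0.563 / 0.989
Result: Cp ≈ 0.56926 (5 s.f.)

0.56926


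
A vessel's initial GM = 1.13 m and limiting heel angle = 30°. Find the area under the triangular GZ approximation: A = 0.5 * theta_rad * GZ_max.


Formula: GZ_max = GM * sin(theta); Area = 0.5 * theta_rad * GZ_max
Step 1 — GZ_max = 1.13 * sin(30°) = 1.13 * 0.5 = 0.565 m
Step 2 — theta_rad = 30 * pi/180 = 0.523599 rad
Step 3 — Area = 0.5 * 0.523599 * 0.565 ≈ 0.14792 m·rad (5 s.f.)

0.14792 m·rad


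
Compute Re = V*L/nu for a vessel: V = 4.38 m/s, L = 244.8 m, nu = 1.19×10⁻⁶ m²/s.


Formula: Re = V * L / nu
Step 1 — V * L = 4.38 * 244.8 = 1072.224 m^2/s
Step 2 — Re = 1072.224 / 1.19e-6 = 9.01e+08

9.01e+08


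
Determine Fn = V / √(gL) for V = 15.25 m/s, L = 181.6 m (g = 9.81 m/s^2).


Formula: Fn = V / sqrt(g * L)
Step 1 — g * L = 9.81 * 181.6 = 1781.496
Step 2 — sqrt(g * L) = sqrt(1781.496) = 42.207772
Step 3 — Fn = 15.25 / 42.207772 ≈ 0.36131 (5 s.f.)

0.36131


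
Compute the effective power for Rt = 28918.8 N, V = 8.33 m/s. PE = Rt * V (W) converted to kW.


Formula: PE = Rt * V / 1000 (kW)
Step 1 — PE (W) = 28918.8 * 8.33 = 240893.604 W
Step 2 — PE (kW) = 240893.604 / 1000 ≈ 240.89 kW (5 s.f.)

240.89 kW


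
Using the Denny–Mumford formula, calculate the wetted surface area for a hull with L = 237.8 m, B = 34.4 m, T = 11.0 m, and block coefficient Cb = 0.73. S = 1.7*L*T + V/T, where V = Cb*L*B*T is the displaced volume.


Formula: S = 1.7*L*T + V/T with V = Cb*L*B*T, i.e. S = L * (1.7*T + Cb*B)
Step 1 — 1.7*T = 1.7 * 11.0 = 18.7 m
Step 2 — Cb*B = 0.73 * 34.4 = 25.112 m
Step 3 — 1.7*T + Cb*B = 18.7 + 25.112 = 43.812 m
Step 4 — S = 237.8 * 43.812 ≈ 10418 m^2 (5 s.f.)

10418 m^2


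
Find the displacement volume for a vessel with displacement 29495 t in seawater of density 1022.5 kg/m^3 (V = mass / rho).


Formula: V = mass / rho
Step 1 — convert tonnes to kg: 29495 t * 1000 = 29495000 kg
Step 2 — V = 29495000 / 1022.5 ≈ 28846 m^3 (5 s.f.)

28846 m^3


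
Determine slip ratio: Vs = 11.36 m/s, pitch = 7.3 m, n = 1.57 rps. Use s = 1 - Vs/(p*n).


Formula: s = 1 - Vs / (p * n)
Step 1 — p * n = 7.3 * 1.57 = 11.461
Step 2 — Vs / (p*n) = 11.36 / 11.461 = 0.991188 (6 d.p.)
Step 3 — s = 1 - 0.991188 = 0.008812

0.008812


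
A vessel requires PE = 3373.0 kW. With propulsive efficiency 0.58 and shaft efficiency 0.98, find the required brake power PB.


Formula: PB = PE / (eta_D * eta_S)
Step 1 — combined efficiency = eta_D * eta_S = 0.58 * 0.98 = 0.5684
Step 2 — PB = 3373.0 / 0.5684 ≈ 5934.2 kW (5 s.f.)

5934.2 kW


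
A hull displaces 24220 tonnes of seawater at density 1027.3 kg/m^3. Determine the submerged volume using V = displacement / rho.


Formula: V = mass / rho
Step 1 — convert tonnes to kg: 24220 t * 1000 = 24220000 kg
Step 2 — V = 24220000 / 1027.3 ≈ 23576 m^3 (5 s.f.)

23576 m^3


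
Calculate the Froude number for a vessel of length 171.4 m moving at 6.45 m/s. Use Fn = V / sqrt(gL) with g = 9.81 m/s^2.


Formula: Fn = V / sqrt(g * L)
Step 1 — g * L = 9.81 * 171.4 = 1681.434
Step 2 — sqrt(g * L) = sqrt(1681.434) = 41.005292
Step 3 — Fn = 6.45 / 41.005292 ≈ 0.15730 (5 s.f.)

0.15730


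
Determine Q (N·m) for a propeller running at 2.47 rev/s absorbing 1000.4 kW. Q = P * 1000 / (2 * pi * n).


Formula: Q = P_W / (2 * pi * n)
Step 1 — P_W = 1000.4 kW * 1000 = 1000400.0 W
Step 2 — 2 * pi * n = 2 * pi * 2.47 = 15.519468
Step 3 — Q = 1000400.0 / 15.519468 ≈ 64461 N·m (5 s.f.)

64461 N·m


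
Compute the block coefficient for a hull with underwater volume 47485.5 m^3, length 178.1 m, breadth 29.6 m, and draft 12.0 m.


Formula: Cb = V / (L * B * T)
Step 1 — L * B * T = 178.1 * 29.6 * 12.0 = 63261.12 m^3
Step 2 — Cb = 47485.5 / 63261.12 ≈ 0.75063 (5 s.f.)

0.75063


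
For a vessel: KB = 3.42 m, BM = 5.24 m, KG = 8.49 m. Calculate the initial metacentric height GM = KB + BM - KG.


Formula: GM = KB + BM - KG
Step 1 — KM = KB + BM = 3.42 + 5.24 = 8.66 m
Step 2 — GM = KM - KG = 8.66 - 8.49 = 0.17 m

0.17 m


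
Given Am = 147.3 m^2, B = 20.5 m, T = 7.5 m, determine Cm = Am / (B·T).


Formula: Cm = Am / (B * T)
Step 1 — B * T = 20.5 * 7.5 = 153.75 m^2
Step 2 — Cm = 147.3 / 153.75 ≈ 0.95805 (5 s.f.)

0.95805


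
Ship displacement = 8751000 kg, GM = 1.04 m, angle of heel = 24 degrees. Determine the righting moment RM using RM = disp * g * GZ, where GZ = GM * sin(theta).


Formula: GZ = GM * sin(theta); RM = disp * g * GZ
Step 1 — GZ = 1.04 * sin(24°) = 1.04 * 0.406737 = 0.423006 m
Step 2 — RM = 8751000 * 9.81 * 0.423006 ≈ 36314000 N·m (5 s.f.)

36314000 N·m


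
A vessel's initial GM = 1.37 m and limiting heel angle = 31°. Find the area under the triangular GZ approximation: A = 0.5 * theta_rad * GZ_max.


Formula: GZ_max = GM * sin(theta); Area = 0.5 * theta_rad * GZ_max
Step 1 — GZ_max = 1.37 * sin(31°) = 1.37 * 0.515038 = 0.705602 m
Step 2 — theta_rad = 31 * pi/180 = 0.541052 rad
Step 3 — Area = 0.5 * 0.541052 * 0.705602 ≈ 0.19088 m·rad (5 s.f.)

0.19088 m·rad


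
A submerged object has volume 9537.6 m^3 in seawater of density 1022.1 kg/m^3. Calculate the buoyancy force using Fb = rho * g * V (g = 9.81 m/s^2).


Formula: Fb = rho * g * V
Substituting: Fb = 1022.1 * 9.81 * 9537.6
Intermediate: 1022.1 * 9.81 = 10026.801
Result: Fb = 10026.801 * 9537.6 ≈ 95632000 N (5 s.f.)

95632000 N


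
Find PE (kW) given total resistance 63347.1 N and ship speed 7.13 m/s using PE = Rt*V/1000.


Formula: PE = Rt * V / 1000 (kW)
Step 1 — PE (W) = 63347.1 * 7.13 = 451664.823 W
Step 2 — PE (kW) = 451664.823 / 1000 ≈ 451.66 kW (5 s.f.)

451.66 kW


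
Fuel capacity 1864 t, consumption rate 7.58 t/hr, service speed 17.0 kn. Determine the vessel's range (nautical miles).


Formula: endurance = fuel / rate; range = endurance * speed
Step 1 — endurance = 1864 / 7.58 = 245.9103 hours
Step 2 — range = 245.9103 * 17.0 ≈ 4180.5 nautical miles (5 s.f.)

4180.5 NM


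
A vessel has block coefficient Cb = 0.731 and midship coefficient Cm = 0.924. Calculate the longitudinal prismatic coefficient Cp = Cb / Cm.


Formula: Cp = Cb / Cm
Substituting: Cp = 0.731 / 0.924
Result: Cp ≈ 0.79113 (5 s.f.)

0.79113


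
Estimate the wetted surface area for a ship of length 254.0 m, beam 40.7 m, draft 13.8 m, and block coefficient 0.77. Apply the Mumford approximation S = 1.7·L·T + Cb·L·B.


Formula: S = 1.7*L*T + V/T with V = Cb*L*B*T, i.e. S = L * (1.7*T + Cb*B)
Step 1 — 1.7*T = 1.7 * 13.8 = 23.46 m
Step 2 — Cb*B = 0.77 * 40.7 = 31.339 m
Step 3 — 1.7*T + Cb*B = 23.46 + 31.339 = 54.799 m
Step 4 — S = 254.0 * 54.799 ≈ 13919 m^2 (5 s.f.)

13919 m^2


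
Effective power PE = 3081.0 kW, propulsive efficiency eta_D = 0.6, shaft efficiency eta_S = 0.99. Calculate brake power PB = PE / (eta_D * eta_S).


Formula: PB = PE / (eta_D * eta_S)
Step 1 — combined efficiency = eta_D * eta_S = 0.6 * 0.99 = 0.594
Step 2 — PB = 3081.0 / 0.594 ≈ 5186.9 kW (5 s.f.)

5186.9 kW


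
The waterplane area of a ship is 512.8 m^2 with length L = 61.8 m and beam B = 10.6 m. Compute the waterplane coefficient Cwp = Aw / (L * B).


Formula: Cwp = Aw / (L * B)
Step 1 — L * B = 61.8 * 10.6 = 655.08 m^2
Step 2 — Cwp = 512.8 / 655.08 ≈ 0.78281 (5 s.f.)

0.78281


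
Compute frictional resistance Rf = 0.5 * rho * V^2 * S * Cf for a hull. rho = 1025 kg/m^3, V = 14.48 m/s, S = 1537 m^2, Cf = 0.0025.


Formula: Rf = 0.5 * rho * V^2 * S * Cf
Step 1 — V^2 = 14.48^2 = 209.6704
Step 2 — 0.5 * rho * V^2 = 0.5 * 1025 * 209.6704 = 107456.08
Step 3 — Rf = 107456.08 * 1537 * 0.0025 ≈ 412900 N (5 s.f.)

412900 N


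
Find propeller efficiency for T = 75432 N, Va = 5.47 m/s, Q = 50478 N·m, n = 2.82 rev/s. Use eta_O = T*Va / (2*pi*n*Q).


Formula: eta = T * Va / (2 * pi * n * Q)
Step 1 — numerator = T * Va = 75432 * 5.47 = 412613.04
Step 2 — 2 * pi * n = 2 * pi * 2.82 = 17.718583
Step 3 — denominator = 17.718583 * 50478 = 894398.63
Step 4 — eta = 412613.04 / 894398.63 ≈ 0.46133 (5 s.f.)

0.46133


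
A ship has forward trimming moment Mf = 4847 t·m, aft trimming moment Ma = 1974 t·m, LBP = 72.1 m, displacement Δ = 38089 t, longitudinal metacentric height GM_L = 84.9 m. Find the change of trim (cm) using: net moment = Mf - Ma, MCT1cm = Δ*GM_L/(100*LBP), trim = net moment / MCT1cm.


Formula: net trimming moment = Mf - Ma; MCT1cm = Δ*GM_L/(100*LBP); trim = net moment / MCT1cm
Step 1 — net trimming moment = 4847 - 1974 = 2873 t·m
Step 2 — MCT1cm = 38089 * 84.9 / (100 * 72.1) = 448.5099 t·m/cm
Step 3 — trim = 2873 / 448.5099 ≈ 6.4057 cm (5 s.f.)

6.4057 cm


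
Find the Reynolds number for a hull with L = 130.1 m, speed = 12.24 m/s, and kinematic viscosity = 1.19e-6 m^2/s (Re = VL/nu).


Formula: Re = V * L / nu
Step 1 — V * L = 12.24 * 130.1 = 1592.424 m^2/s
Step 2 — Re = 1592.424 / 1.19e-6 = 1.34e+09

1.34e+09


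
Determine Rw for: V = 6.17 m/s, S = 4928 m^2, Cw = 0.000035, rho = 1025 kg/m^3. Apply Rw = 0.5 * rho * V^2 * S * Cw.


Formula: Rw = 0.5 * rho * V^2 * S * Cw
Step 1 — V^2 = 6.17^2 = 38.0689
Step 2 — 0.5 * rho * V^2 = 0.5 * 1025 * 38.0689 = 19510.31125
Step 3 — Rw = 19510.31125 * 4928 * 0.000035 ≈ 3365.1 N (5 s.f.)

3365.1 N


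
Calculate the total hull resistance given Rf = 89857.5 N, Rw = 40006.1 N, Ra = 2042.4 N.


Formula: Rt = Rf + Rw + Ra
Substituting: Rt = 89857.5 + 40006.1 + 2042.4
Result: Rt = 131906.0 N

131906.0 N


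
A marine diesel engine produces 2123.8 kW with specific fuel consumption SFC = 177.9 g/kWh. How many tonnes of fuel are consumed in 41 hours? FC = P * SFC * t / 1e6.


Formula: FC (tonnes) = P * SFC * t / 1,000,000
Step 1 — P * SFC * t = 2123.8 * 177.9 * 41 = 15490784.82 g
Step 2 — FC (tonnes) = 15490784.82 / 1,000,000 ≈ 15.491 tonnes (5 s.f.)

15.491 tonnes


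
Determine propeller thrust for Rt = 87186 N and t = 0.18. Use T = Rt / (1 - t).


Formula: T = Rt / (1 - t)
Step 1 — (1 - t) = 1 - 0.18 = 0.82
Step 2 — T = 87186 / 0.82 ≈ 106320 N (5 s.f.)

106320 N


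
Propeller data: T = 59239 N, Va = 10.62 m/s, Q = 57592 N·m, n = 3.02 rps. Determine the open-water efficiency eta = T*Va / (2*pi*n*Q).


Formula: eta = T * Va / (2 * pi * n * Q)
Step 1 — numerator = T * Va = 59239 * 10.62 = 629118.18
Step 2 — 2 * pi * n = 2 * pi * 3.02 = 18.97522
Step 3 — denominator = 18.97522 * 57592 = 1092820.87
Step 4 — eta = 629118.18 / 1092820.87 ≈ 0.57568 (5 s.f.)

0.57568


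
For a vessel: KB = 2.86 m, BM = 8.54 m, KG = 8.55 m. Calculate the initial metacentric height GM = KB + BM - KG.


Formula: GM = KB + BM - KG
Step 1 — KM = KB + BM = 2.86 + 8.54 = 11.4 m
Step 2 — GM = KM - KG = 11.4 - 8.55 = 2.85 m

2.85 m


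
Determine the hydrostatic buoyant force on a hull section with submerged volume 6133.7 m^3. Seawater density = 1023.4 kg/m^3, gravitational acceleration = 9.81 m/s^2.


Formula: Fb = rho * g * V
Substituting: Fb = 1023.4 * 9.81 * 6133.7
Intermediate: 1023.4 * 9.81 = 10039.554
Result: Fb = 10039.554 * 6133.7 ≈ 61580000 N (5 s.f.)

61580000 N


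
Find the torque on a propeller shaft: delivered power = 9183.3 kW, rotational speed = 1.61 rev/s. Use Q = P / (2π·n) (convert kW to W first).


Formula: Q = P_W / (2 * pi * n)
Step 1 — P_W = 9183.3 kW * 1000 = 9183300.0 W
Step 2 — 2 * pi * n = 2 * pi * 1.61 = 10.115928
Step 3 — Q = 9183300.0 / 10.115928 ≈ 907810 N·m (5 s.f.)

907810 N·m


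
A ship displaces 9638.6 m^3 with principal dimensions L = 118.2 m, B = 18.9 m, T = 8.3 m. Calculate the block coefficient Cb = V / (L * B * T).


Formula: Cb = V / (L * B * T)
Step 1 — L * B * T = 118.2 * 18.9 * 8.3 = 18542.034 m^3
Step 2 — Cb = 9638.6 / 18542.034 ≈ 0.51982 (5 s.f.)

0.51982


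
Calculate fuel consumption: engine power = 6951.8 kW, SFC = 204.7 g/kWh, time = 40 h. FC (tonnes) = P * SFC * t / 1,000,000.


Formula: FC (tonnes) = P * SFC * t / 1,000,000
Step 1 — P * SFC * t = 6951.8 * 204.7 * 40 = 56921338.4 g
Step 2 — FC (tonnes) = 56921338.4 / 1,000,000 ≈ 56.921 tonnes (5 s.f.)

56.921 tonnes


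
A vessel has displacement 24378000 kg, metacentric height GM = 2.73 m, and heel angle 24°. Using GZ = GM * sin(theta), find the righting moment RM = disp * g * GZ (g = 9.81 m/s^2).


Formula: GZ = GM * sin(theta); RM = disp * g * GZ
Step 1 — GZ = 2.73 * sin(24°) = 2.73 * 0.406737 = 1.110392 m
Step 2 — RM = 24378000 * 9.81 * 1.110392 ≈ 265550000 N·m (5 s.f.)

265550000 N·m


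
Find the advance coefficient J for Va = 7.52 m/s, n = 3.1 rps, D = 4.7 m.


Formula: J = Va / (n * D)
Step 1 — n * D = 3.1 * 4.7 = 14.57
Step 2 — J = 7.52 / 14.57 ≈ 0.51613 (5 s.f.)

0.51613


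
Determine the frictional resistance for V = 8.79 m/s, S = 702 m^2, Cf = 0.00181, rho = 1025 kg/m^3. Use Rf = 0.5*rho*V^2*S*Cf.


Formula: Rf = 0.5 * rho * V^2 * S * Cf
Step 1 — V^2 = 8.79^2 = 77.2641
Step 2 — 0.5 * rho * V^2 = 0.5 * 1025 * 77.2641 = 39597.85125
Step 3 — Rf = 39597.85125 * 702 * 0.00181 ≈ 50314 N (5 s.f.)

50314 N


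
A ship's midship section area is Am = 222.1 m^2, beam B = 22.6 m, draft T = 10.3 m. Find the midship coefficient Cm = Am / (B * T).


Formula: Cm = Am / (B * T)
Step 1 — B * T = 22.6 * 10.3 = 232.78 m^2
Step 2 — Cm = 222.1 / 232.78 ≈ 0.95412 (5 s.f.)

0.95412


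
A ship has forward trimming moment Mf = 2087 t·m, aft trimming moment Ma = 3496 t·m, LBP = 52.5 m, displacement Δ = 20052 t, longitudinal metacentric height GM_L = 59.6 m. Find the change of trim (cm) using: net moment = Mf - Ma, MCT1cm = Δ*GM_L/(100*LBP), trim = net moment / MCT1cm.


Formula: net trimming moment = Mf - Ma; MCT1cm = Δ*GM_L/(100*LBP); trim = net moment / MCT1cm
Step 1 — net trimming moment = 2087 - 3496 = -1409 t·m
Step 2 — MCT1cm = 20052 * 59.6 / (100 * 52.5) = 227.6379 t·m/cm
Step 3 — trim = -1409 / 227.6379 ≈ -6.1897 cm (5 s.f.)

-6.1897 cm


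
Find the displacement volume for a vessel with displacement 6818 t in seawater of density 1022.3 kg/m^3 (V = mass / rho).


Formula: V = mass / rho
Step 1 — convert tonnes to kg: 6818 t * 1000 = 6818000 kg
Step 2 — V = 6818000 / 1022.3 ≈ 6669.3 m^3 (5 s.f.)

6669.3 m^3


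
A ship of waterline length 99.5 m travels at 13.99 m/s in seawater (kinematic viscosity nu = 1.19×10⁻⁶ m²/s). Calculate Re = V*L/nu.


Formula: Re = V * L / nu
Step 1 — V * L = 13.99 * 99.5 = 1392.005 m^2/s
Step 2 — Re = 1392.005 / 1.19e-6 = 1.17e+09

1.17e+09


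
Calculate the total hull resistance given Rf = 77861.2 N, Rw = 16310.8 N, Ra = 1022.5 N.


Formula: Rt = Rf + Rw + Ra
Substituting: Rt = 77861.2 + 16310.8 + 1022.5
Result: Rt = 95194.5 N

95194.5 N


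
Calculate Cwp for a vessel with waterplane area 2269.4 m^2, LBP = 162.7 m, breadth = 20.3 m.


Formula: Cwp = Aw / (L * B)
Step 1 — L * B = 162.7 * 20.3 = 3302.81 m^2
Step 2 — Cwp = 2269.4 / 3302.81 ≈ 0.68711 (5 s.f.)

0.68711


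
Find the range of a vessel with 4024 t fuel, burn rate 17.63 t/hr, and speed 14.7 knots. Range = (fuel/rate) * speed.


Formula: endurance = fuel / rate; range = endurance * speed
Step 1 — endurance = 4024 / 17.63 = 228.2473 hours
Step 2 — range = 228.2473 * 14.7 ≈ 3355.2 nautical miles (5 s.f.)

3355.2 NM


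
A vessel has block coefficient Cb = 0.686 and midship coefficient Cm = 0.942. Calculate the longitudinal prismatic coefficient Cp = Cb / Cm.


Formula: Cp = Cb / Cm
Substituting: Cp = 0.686 / 0.942
Result: Cp ≈ 0.72824 (5 s.f.)

0.72824


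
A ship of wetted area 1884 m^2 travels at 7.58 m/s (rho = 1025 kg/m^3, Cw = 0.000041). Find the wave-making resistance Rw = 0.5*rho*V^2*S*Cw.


Formula: Rw = 0.5 * rho * V^2 * S * Cw
Step 1 — V^2 = 7.58^2 = 57.4564
Step 2 — 0.5 * rho * V^2 = 0.5 * 1025 * 57.4564 = 29446.405
Step 3 — Rw = 29446.405 * 1884 * 0.000041 ≈ 2274.6 N (5 s.f.)

2274.6 N


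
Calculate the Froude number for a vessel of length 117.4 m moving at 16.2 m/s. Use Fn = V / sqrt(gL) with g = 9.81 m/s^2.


Formula: Fn = V / sqrt(g * L)
Step 1 — g * L = 9.81 * 117.4 = 1151.694
Step 2 — sqrt(g * L) = sqrt(1151.694) = 33.936617
Step 3 — Fn = 16.2 / 33.936617 ≈ 0.47736 (5 s.f.)

0.47736


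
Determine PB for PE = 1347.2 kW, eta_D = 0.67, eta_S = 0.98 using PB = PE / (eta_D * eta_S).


Formula: PB = PE / (eta_D * eta_S)
Step 1 — combined efficiency = eta_D * eta_S = 0.67 * 0.98 = 0.6566
Step 2 — PB = 1347.2 / 0.6566 ≈ 2051.8 kW (5 s.f.)

2051.8 kW


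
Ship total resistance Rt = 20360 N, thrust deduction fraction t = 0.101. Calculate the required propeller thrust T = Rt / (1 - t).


Formula: T = Rt / (1 - t)
Step 1 — (1 - t) = 1 - 0.101 = 0.899
Step 2 — T = 20360 / 0.899 ≈ 22647 N (5 s.f.)

22647 N


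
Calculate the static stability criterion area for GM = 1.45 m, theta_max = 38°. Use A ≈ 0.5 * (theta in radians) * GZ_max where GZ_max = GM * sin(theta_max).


Formula: GZ_max = GM * sin(theta); Area = 0.5 * theta_rad * GZ_max
Step 1 — GZ_max = 1.45 * sin(38°) = 1.45 * 0.615661 = 0.892708 m
Step 2 — theta_rad = 38 * pi/180 = 0.663225 rad
Step 3 — Area = 0.5 * 0.663225 * 0.892708 ≈ 0.29603 m·rad (5 s.f.)

0.29603 m·rad


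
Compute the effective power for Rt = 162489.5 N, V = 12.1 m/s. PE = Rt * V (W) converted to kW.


Formula: PE = Rt * V / 1000 (kW)
Step 1 — PE (W) = 162489.5 * 12.1 = 1966122.95 W
Step 2 — PE (kW) = 1966122.95 / 1000 ≈ 1966.1 kW (5 s.f.)

1966.1 kW


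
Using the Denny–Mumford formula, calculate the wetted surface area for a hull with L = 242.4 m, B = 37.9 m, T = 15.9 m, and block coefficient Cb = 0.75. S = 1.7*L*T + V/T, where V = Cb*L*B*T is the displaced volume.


Formula: S = 1.7*L*T + V/T with V = Cb*L*B*T, i.e. S = L * (1.7*T + Cb*B)
Step 1 — 1.7*T = 1.7 * 15.9 = 27.03 m
Step 2 — Cb*B = 0.75 * 37.9 = 28.425 m
Step 3 — 1.7*T + Cb*B = 27.03 + 28.425 = 55.455 m
Step 4 — S = 242.4 * 55.455 ≈ 13442 m^2 (5 s.f.)

13442 m^2


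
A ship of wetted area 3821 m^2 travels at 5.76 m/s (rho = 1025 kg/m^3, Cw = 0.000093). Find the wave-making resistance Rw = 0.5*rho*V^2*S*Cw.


Formula: Rw = 0.5 * rho * V^2 * S * Cw
Step 1 — V^2 = 5.76^2 = 33.1776
Step 2 — 0.5 * rho * V^2 = 0.5 * 1025 * 33.1776 = 17003.52
Step 3 — Rw = 17003.52 * 3821 * 0.000093 ≈ 6042.3 N (5 s.f.)

6042.3 N


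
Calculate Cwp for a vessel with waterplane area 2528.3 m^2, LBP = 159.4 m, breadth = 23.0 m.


Formula: Cwp = Aw / (L * B)
Step 1 — L * B = 159.4 * 23.0 = 3666.2 m^2
Step 2 — Cwp = 2528.3 / 3666.2 ≈ 0.68962 (5 s.f.)

0.68962


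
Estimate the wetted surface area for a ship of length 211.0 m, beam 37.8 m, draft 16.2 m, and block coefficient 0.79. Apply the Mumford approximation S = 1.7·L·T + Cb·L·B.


Formula: S = 1.7*L*T + V/T with V = Cb*L*B*T, i.e. S = L * (1.7*T + Cb*B)
Step 1 — 1.7*T = 1.7 * 16.2 = 27.54 m
Step 2 — Cb*B = 0.79 * 37.8 = 29.862 m
Step 3 — 1.7*T + Cb*B = 27.54 + 29.862 = 57.402 m
Step 4 — S = 211.0 * 57.402 ≈ 12112 m^2 (5 s.f.)

12112 m^2


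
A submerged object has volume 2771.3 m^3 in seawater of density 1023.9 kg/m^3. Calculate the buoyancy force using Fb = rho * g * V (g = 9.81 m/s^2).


Formula: Fb = rho * g * V
Substituting: Fb = 1023.9 * 9.81 * 2771.3
Intermediate: 1023.9 * 9.81 = 10044.459
Result: Fb = 10044.459 * 2771.3 ≈ 27836000 N (5 s.f.)

27836000 N


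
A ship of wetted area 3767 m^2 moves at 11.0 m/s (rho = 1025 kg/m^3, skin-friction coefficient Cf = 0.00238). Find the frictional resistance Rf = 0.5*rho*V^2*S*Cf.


Formula: Rf = 0.5 * rho * V^2 * S * Cf
Step 1 — V^2 = 11.0^2 = 121.0
Step 2 — 0.5 * rho * V^2 = 0.5 * 1025 * 121.0 = 62012.5
Step 3 — Rf = 62012.5 * 3767 * 0.00238 ≈ 555970 N (5 s.f.)

555970 N


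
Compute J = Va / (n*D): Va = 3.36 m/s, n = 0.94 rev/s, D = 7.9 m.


Formula: J = Va / (n * D)
Step 1 — n * D = 0.94 * 7.9 = 7.426
Step 2 — J = 3.36 / 7.426 ≈ 0.45246 (5 s.f.)

0.45246


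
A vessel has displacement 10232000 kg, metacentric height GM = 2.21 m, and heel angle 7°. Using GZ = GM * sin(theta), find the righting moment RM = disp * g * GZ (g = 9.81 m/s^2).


Formula: GZ = GM * sin(theta); RM = disp * g * GZ
Step 1 — GZ = 2.21 * sin(7°) = 2.21 * 0.121869 = 0.26933 m
Step 2 — RM = 10232000 * 9.81 * 0.26933 ≈ 27034000 N·m (5 s.f.)

27034000 N·m


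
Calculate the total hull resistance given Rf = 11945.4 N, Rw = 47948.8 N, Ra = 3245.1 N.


Formula: Rt = Rf + Rw + Ra
Substituting: Rt = 11945.4 + 47948.8 + 3245.1
Result: Rt = 63139.3 N

63139.3 N


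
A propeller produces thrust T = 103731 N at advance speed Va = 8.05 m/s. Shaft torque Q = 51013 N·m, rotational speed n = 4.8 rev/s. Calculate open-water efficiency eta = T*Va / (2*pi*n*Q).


Formula: eta = T * Va / (2 * pi * n * Q)
Step 1 — numerator = T * Va = 103731 * 8.05 = 835034.55
Step 2 — 2 * pi * n = 2 * pi * 4.8 = 30.159289
Step 3 — denominator = 30.159289 * 51013 = 1538515.81
Step 4 — eta = 835034.55 / 1538515.81 ≈ 0.54275 (5 s.f.)

0.54275


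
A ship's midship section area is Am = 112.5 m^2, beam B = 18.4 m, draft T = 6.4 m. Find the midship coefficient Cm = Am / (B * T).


Formula: Cm = Am / (B * T)
Step 1 — B * T = 18.4 * 6.4 = 117.76 m^2
Step 2 — Cm = 112.5 / 117.76 ≈ 0.95533 (5 s.f.)

0.95533


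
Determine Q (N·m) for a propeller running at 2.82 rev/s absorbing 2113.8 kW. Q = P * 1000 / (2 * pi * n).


Formula: Q = P_W / (2 * pi * n)
Step 1 — P_W = 2113.8 kW * 1000 = 2113800.0 W
Step 2 — 2 * pi * n = 2 * pi * 2.82 = 17.718583
Step 3 — Q = 2113800.0 / 17.718583 ≈ 119300 N·m (5 s.f.)

119300 N·m


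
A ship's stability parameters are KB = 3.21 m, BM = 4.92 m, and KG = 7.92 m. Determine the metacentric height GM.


Formula: GM = KB + BM - KG
Step 1 — KM = KB + BM = 3.21 + 4.92 = 8.13 m
Step 2 — GM = KM - KG = 8.13 - 7.92 = 0.21 m

0.21 m


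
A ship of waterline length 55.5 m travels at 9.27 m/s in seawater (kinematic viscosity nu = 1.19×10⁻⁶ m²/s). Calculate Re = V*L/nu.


Formula: Re = V * L / nu
Step 1 — V * L = 9.27 * 55.5 = 514.485 m^2/s
Step 2 — Re = 514.485 / 1.19e-6 = 4.32e+08

4.32e+08


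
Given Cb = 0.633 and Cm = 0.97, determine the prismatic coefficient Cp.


Formula: Cp = Cb / Cm
Substituting: Cp = 0.633 / 0.97
Result: Cp ≈ 0.65258 (5 s.f.)

0.65258


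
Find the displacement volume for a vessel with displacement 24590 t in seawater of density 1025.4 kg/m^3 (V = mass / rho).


Formula: V = mass / rho
Step 1 — convert tonnes to kg: 24590 t * 1000 = 24590000 kg
Step 2 — V = 24590000 / 1025.4 ≈ 23981 m^3 (5 s.f.)

23981 m^3


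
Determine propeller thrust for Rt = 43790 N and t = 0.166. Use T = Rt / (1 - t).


Formula: T = Rt / (1 - t)
Step 1 — (1 - t) = 1 - 0.166 = 0.834
Step 2 — T = 43790 / 0.834 ≈ 52506 N (5 s.f.)

52506 N


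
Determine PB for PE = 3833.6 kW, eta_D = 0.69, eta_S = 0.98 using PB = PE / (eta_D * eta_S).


Formula: PB = PE / (eta_D * eta_S)
Step 1 — combined efficiency = eta_D * eta_S = 0.69 * 0.98 = 0.6762
Step 2 — PB = 3833.6 / 0.6762 ≈ 5669.3 kW (5 s.f.)

5669.3 kW


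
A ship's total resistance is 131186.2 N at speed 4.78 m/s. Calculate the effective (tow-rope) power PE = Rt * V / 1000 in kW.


Formula: PE = Rt * V / 1000 (kW)
Step 1 — PE (W) = 131186.2 * 4.78 = 627070.036 W
Step 2 — PE (kW) = 627070.036 / 1000 ≈ 627.07 kW (5 s.f.)

627.07 kW


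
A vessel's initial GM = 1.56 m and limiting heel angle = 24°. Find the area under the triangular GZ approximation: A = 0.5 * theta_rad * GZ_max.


Formula: GZ_max = GM * sin(theta); Area = 0.5 * theta_rad * GZ_max
Step 1 — GZ_max = 1.56 * sin(24°) = 1.56 * 0.406737 = 0.63451 m
Step 2 — theta_rad = 24 * pi/180 = 0.418879 rad
Step 3 — Area = 0.5 * 0.418879 * 0.63451 ≈ 0.13289 m·rad (5 s.f.)

0.13289 m·rad


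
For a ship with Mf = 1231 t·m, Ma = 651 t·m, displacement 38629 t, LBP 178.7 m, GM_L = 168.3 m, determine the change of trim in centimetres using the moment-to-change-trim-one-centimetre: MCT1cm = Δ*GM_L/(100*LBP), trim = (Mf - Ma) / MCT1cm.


Formula: net trimming moment = Mf - Ma; MCT1cm = Δ*GM_L/(100*LBP); trim = net moment / MCT1cm
Step 1 — net trimming moment = 1231 - 651 = 580 t·m
Step 2 — MCT1cm = 38629 * 168.3 / (100 * 178.7) = 363.8087 t·m/cm
Step 3 — trim = 580 / 363.8087 ≈ 1.5942 cm (5 s.f.)

1.5942 cm


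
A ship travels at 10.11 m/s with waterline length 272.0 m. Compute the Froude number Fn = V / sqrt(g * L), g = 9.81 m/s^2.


Formula: Fn = V / sqrt(g * L)
Step 1 — g * L = 9.81 * 272.0 = 2668.32
Step 2 — sqrt(g * L) = sqrt(2668.32) = 51.655784
Step 3 — Fn = 10.11 / 51.655784 ≈ 0.19572 (5 s.f.)

0.19572


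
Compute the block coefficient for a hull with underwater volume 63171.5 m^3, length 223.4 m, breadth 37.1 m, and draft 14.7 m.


Formula: Cb = V / (L * B * T)
Step 1 — L * B * T = 223.4 * 37.1 * 14.7 = 121835.658 m^3
Step 2 — Cb = 63171.5 / 121835.658 ≈ 0.51850 (5 s.f.)

0.51850


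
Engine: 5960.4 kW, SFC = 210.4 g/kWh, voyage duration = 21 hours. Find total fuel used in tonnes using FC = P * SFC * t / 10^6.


Formula: FC (tonnes) = P * SFC * t / 1,000,000
Step 1 — P * SFC * t = 5960.4 * 210.4 * 21 = 26335431.36 g
Step 2 — FC (tonnes) = 26335431.36 / 1,000,000 ≈ 26.335 tonnes (5 s.f.)

26.335 tonnes


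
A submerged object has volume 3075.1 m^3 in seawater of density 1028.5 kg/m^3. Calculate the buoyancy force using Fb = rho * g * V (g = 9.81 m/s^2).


Formula: Fb = rho * g * V
Substituting: Fb = 1028.5 * 9.81 * 3075.1
Intermediate: 1028.5 * 9.81 = 10089.585
Result: Fb = 10089.585 * 3075.1 ≈ 31026000 N (5 s.f.)

31026000 N


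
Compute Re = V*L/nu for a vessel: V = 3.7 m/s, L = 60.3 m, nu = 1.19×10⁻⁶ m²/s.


Formula: Re = V * L / nu
Step 1 — V * L = 3.7 * 60.3 = 223.11 m^2/s
Step 2 — Re = 223.11 / 1.19e-6 = 1.87e+08

1.87e+08


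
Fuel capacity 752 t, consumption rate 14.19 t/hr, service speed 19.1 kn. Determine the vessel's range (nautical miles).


Formula: endurance = fuel / rate; range = endurance * speed
Step 1 — endurance = 752 / 14.19 = 52.9951 hours
Step 2 — range = 52.9951 * 19.1 ≈ 1012.2 nautical miles (5 s.f.)

1012.2 NM


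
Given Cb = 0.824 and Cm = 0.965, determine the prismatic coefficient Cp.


Formula: Cp = Cb / Cm
Substituting: Cp = 0.824 / 0.965
Result: Cp ≈ 0.85389 (5 s.f.)

0.85389


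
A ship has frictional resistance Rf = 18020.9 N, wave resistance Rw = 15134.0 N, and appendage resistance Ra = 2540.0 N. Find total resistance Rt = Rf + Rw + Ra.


Formula: Rt = Rf + Rw + Ra
Substituting: Rt = 18020.9 + 15134.0 + 2540.0
Result: Rt = 35694.9 N

35694.9 N


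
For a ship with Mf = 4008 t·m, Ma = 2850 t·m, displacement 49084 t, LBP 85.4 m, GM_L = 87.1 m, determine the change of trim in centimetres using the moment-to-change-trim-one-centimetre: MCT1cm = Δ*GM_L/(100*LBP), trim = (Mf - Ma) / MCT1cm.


Formula: net trimming moment = Mf - Ma; MCT1cm = Δ*GM_L/(100*LBP); trim = net moment / MCT1cm
Step 1 — net trimming moment = 4008 - 2850 = 1158 t·m
Step 2 — MCT1cm = 49084 * 87.1 / (100 * 85.4) = 500.6108 t·m/cm
Step 3 — trim = 1158 / 500.6108 ≈ 2.3132 cm (5 s.f.)

2.3132 cm


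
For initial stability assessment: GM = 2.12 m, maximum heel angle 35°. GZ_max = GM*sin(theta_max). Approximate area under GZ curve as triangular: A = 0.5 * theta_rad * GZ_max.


Formula: GZ_max = GM * sin(theta); Area = 0.5 * theta_rad * GZ_max
Step 1 — GZ_max = 2.12 * sin(35°) = 2.12 * 0.573576 = 1.215981 m
Step 2 — theta_rad = 35 * pi/180 = 0.610865 rad
Step 3 — Area = 0.5 * 0.610865 * 1.215981 ≈ 0.37140 m·rad (5 s.f.)

0.37140 m·rad


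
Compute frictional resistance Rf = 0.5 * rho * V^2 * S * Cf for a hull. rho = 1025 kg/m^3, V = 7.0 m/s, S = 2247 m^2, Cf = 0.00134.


Formula: Rf = 0.5 * rho * V^2 * S * Cf
Step 1 — V^2 = 7.0^2 = 49.0
Step 2 — 0.5 * rho * V^2 = 0.5 * 1025 * 49.0 = 25112.5
Step 3 — Rf = 25112.5 * 2247 * 0.00134 ≈ 75613 N (5 s.f.)

75613 N


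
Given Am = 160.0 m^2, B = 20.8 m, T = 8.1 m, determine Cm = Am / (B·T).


Formula: Cm = Am / (B * T)
Step 1 — B * T = 20.8 * 8.1 = 168.48 m^2
Step 2 — Cm = 160.0 / 168.48 ≈ 0.94967 (5 s.f.)

0.94967


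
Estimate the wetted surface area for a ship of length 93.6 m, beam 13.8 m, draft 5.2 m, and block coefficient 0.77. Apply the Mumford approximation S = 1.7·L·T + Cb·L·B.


Formula: S = 1.7*L*T + V/T with V = Cb*L*B*T, i.e. S = L * (1.7*T + Cb*B)
Step 1 — 1.7*T = 1.7 * 5.2 = 8.84 m
Step 2 — Cb*B = 0.77 * 13.8 = 10.626 m
Step 3 — 1.7*T + Cb*B = 8.84 + 10.626 = 19.466 m
Step 4 — S = 93.6 * 19.466 ≈ 1822.0 m^2 (5 s.f.)

1822.0 m^2


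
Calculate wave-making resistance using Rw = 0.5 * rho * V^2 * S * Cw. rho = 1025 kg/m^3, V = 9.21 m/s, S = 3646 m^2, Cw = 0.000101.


Formula: Rw = 0.5 * rho * V^2 * S * Cw
Step 1 — V^2 = 9.21^2 = 84.8241
Step 2 — 0.5 * rho * V^2 = 0.5 * 1025 * 84.8241 = 43472.35125
Step 3 — Rw = 43472.35125 * 3646 * 0.000101 ≈ 16009 N (5 s.f.)

16009 N


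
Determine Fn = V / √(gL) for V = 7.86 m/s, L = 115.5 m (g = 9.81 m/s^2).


Formula: Fn = V / sqrt(g * L)
Step 1 — g * L = 9.81 * 115.5 = 1133.055
Step 2 — sqrt(g * L) = sqrt(1133.055) = 33.660882
Step 3 — Fn = 7.86 / 33.660882 ≈ 0.23351 (5 s.f.)

0.23351


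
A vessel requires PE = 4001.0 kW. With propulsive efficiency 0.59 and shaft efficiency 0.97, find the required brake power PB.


Formula: PB = PE / (eta_D * eta_S)
Step 1 — combined efficiency = eta_D * eta_S = 0.59 * 0.97 = 0.5723
Step 2 — PB = 4001.0 / 0.5723 ≈ 6991.1 kW (5 s.f.)

6991.1 kW


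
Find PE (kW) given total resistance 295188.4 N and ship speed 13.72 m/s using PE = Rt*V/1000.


Formula: PE = Rt * V / 1000 (kW)
Step 1 — PE (W) = 295188.4 * 13.72 = 4049984.848 W
Step 2 — PE (kW) = 4049984.848 / 1000 ≈ 4050.0 kW (5 s.f.)

4050.0 kW


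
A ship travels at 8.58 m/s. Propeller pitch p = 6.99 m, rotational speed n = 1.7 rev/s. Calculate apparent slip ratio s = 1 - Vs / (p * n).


Formula: s = 1 - Vs / (p * n)
Step 1 — p * n = 6.99 * 1.7 = 11.883
Step 2 — Vs / (p*n) = 8.58 / 11.883 = 0.72204 (6 d.p.)
Step 3 — s = 1 - 0.72204 = 0.27796

0.27796


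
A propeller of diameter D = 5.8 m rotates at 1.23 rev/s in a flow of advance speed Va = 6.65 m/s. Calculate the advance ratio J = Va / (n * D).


Formula: J = Va / (n * D)
Step 1 — n * D = 1.23 * 5.8 = 7.134
Step 2 — J = 6.65 / 7.134 ≈ 0.93216 (5 s.f.)

0.93216


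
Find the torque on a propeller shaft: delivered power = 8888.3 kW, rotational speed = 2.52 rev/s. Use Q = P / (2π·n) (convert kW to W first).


Formula: Q = P_W / (2 * pi * n)
Step 1 — P_W = 8888.3 kW * 1000 = 8888300.0 W
Step 2 — 2 * pi * n = 2 * pi * 2.52 = 15.833627
Step 3 — Q = 8888300.0 / 15.833627 ≈ 561360 N·m (5 s.f.)

561360 N·m


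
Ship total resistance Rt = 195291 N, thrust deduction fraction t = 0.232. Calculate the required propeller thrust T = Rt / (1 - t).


Formula: T = Rt / (1 - t)
Step 1 — (1 - t) = 1 - 0.232 = 0.768
Step 2 — T = 195291 / 0.768 ≈ 254290 N (5 s.f.)

254290 N


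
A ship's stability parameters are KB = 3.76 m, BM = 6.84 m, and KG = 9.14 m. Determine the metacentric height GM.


Formula: GM = KB + BM - KG
Step 1 — KM = KB + BM = 3.76 + 6.84 = 10.6 m
Step 2 — GM = KM - KG = 10.6 - 9.14 = 1.46 m

1.46 m


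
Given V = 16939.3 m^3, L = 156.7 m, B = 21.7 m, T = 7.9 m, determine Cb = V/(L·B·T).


Formula: Cb = V / (L * B * T)
Step 1 — L * B * T = 156.7 * 21.7 * 7.9 = 26863.081 m^3
Step 2 — Cb = 16939.3 / 26863.081 ≈ 0.63058 (5 s.f.)

0.63058


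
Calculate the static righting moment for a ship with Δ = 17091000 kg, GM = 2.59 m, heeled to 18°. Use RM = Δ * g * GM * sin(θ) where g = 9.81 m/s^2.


Formula: GZ = GM * sin(theta); RM = disp * g * GZ
Step 1 — GZ = 2.59 * sin(18°) = 2.59 * 0.309017 = 0.800354 m
Step 2 — RM = 17091000 * 9.81 * 0.800354 ≈ 134190000 N·m (5 s.f.)

134190000 N·m


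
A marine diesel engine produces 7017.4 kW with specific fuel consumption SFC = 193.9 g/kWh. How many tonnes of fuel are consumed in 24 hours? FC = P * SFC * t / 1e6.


Formula: FC (tonnes) = P * SFC * t / 1,000,000
Step 1 — P * SFC * t = 7017.4 * 193.9 * 24 = 32656172.64 g
Step 2 — FC (tonnes) = 32656172.64 / 1,000,000 ≈ 32.656 tonnes (5 s.f.)

32.656 tonnes


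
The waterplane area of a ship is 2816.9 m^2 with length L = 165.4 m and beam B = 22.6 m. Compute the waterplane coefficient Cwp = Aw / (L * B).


Formula: Cwp = Aw / (L * B)
Step 1 — L * B = 165.4 * 22.6 = 3738.04 m^2
Step 2 — Cwp = 2816.9 / 3738.04 ≈ 0.75358 (5 s.f.)

0.75358


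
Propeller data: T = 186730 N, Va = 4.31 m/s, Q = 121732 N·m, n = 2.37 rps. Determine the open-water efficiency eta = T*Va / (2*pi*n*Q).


Formula: eta = T * Va / (2 * pi * n * Q)
Step 1 — numerator = T * Va = 186730 * 4.31 = 804806.3
Step 2 — 2 * pi * n = 2 * pi * 2.37 = 14.891149
Step 3 — denominator = 14.891149 * 121732 = 1812729.35
Step 4 — eta = 804806.3 / 1812729.35 ≈ 0.44397 (5 s.f.)

0.44397


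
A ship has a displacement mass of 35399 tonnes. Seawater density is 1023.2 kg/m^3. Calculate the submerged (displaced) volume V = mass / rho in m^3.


Formula: V = mass / rho
Step 1 — convert tonnes to kg: 35399 t * 1000 = 35399000 kg
Step 2 — V = 35399000 / 1023.2 ≈ 34596 m^3 (5 s.f.)

34596 m^3


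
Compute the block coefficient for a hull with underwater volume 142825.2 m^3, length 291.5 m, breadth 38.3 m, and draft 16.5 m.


Formula: Cb = V / (L * B * T)
Step 1 — L * B * T = 291.5 * 38.3 * 16.5 = 184213.425 m^3
Step 2 — Cb = 142825.2 / 184213.425 ≈ 0.77532 (5 s.f.)

0.77532


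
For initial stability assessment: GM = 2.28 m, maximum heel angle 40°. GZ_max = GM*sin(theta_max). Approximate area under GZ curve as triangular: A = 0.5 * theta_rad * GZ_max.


Formula: GZ_max = GM * sin(theta); Area = 0.5 * theta_rad * GZ_max
Step 1 — GZ_max = 2.28 * sin(40°) = 2.28 * 0.642788 = 1.465557 m
Step 2 — theta_rad = 40 * pi/180 = 0.698132 rad
Step 3 — Area = 0.5 * 0.698132 * 1.465557 ≈ 0.51158 m·rad (5 s.f.)

0.51158 m·rad


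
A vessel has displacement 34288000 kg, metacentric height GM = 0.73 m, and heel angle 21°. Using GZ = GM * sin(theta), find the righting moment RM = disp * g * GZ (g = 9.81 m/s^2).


Formula: GZ = GM * sin(theta); RM = disp * g * GZ
Step 1 — GZ = 0.73 * sin(21°) = 0.73 * 0.358368 = 0.261609 m
Step 2 — RM = 34288000 * 9.81 * 0.261609 ≈ 87996000 N·m (5 s.f.)

87996000 N·m


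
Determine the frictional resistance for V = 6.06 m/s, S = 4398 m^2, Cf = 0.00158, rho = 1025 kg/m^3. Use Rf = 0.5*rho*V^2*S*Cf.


Formula: Rf = 0.5 * rho * V^2 * S * Cf
Step 1 — V^2 = 6.06^2 = 36.7236
Step 2 — 0.5 * rho * V^2 = 0.5 * 1025 * 36.7236 = 18820.845
Step 3 — Rf = 18820.845 * 4398 * 0.00158 ≈ 130780 N (5 s.f.)

130780 N


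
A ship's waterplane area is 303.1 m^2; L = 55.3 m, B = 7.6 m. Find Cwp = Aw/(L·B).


Formula: Cwp = Aw / (L * B)
Step 1 — L * B = 55.3 * 7.6 = 420.28 m^2
Step 2 — Cwp = 303.1 / 420.28 ≈ 0.72119 (5 s.f.)

0.72119


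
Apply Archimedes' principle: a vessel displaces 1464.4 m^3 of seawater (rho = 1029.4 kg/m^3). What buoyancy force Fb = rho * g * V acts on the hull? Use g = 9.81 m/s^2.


Formula: Fb = rho * g * V
Substituting: Fb = 1029.4 * 9.81 * 1464.4
Intermediate: 1029.4 * 9.81 = 10098.414
Result: Fb = 10098.414 * 1464.4 ≈ 14788000 N (5 s.f.)

14788000 N


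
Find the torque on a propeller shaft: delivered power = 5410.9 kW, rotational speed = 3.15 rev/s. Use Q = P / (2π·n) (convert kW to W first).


Formula: Q = P_W / (2 * pi * n)
Step 1 — P_W = 5410.9 kW * 1000 = 5410900.0 W
Step 2 — 2 * pi * n = 2 * pi * 3.15 = 19.792034
Step 3 — Q = 5410900.0 / 19.792034 ≈ 273390 N·m (5 s.f.)

273390 N·m


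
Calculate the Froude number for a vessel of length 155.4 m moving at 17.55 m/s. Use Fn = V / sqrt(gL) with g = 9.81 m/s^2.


Formula: Fn = V / sqrt(g * L)
Step 1 — g * L = 9.81 * 155.4 = 1524.474
Step 2 — sqrt(g * L) = sqrt(1524.474) = 39.044513
Step 3 — Fn = 17.55 / 39.044513 ≈ 0.44949 (5 s.f.)

0.44949
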